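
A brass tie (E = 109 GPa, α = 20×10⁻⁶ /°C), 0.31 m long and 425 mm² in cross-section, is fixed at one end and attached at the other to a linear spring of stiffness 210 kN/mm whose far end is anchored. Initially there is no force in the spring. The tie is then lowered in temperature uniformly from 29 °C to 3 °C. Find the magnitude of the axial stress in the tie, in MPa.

σ ≈ 33.1 MPa (tensile)

Free thermal contraction: δ_free = αΔT L = 20×10⁻⁶ × 26 × 310 = 0.1612 mm.
With a force P in the spring, the elastic change of the tie is PL/(AE) and that of the spring is P/k; compatibility requires their sum to equal δ_free.
P [ L/(AE) + 1/k ] = δ_free → P [ 310/(425×109×10³) + 1/(210×10³) ] = 0.1612.
P = 0.1612 / 1.145×10⁻⁵ = 14070 N.
σ = P/A = 14070/425 = 33.12 MPa.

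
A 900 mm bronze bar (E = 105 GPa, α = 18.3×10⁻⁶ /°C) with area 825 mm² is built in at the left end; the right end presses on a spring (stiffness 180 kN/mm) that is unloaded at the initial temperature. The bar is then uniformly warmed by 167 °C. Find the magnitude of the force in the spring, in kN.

The unrestrained thermal change is αΔT L = 18.3×10⁻⁶ × 167 × 900 = 2.75 mm.
With a force P in the spring, the elastic change of the bar is PL/(AE) and that of the spring is P/k; compatibility requires their sum to equal δ_free.
P [ L/(AE) + 1/k ] = δ_free → P [ 900/(825×105×10³) + 1/(180×10³) ] = 2.75.
P = 2.75 / 1.595×10⁻⁵ = 172500 N.

P ≈ 172 kN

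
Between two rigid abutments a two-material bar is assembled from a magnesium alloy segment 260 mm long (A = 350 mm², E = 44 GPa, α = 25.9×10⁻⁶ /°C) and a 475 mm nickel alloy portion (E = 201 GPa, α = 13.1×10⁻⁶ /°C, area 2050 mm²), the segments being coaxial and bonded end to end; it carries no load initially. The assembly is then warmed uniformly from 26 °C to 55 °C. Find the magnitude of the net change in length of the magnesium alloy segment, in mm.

If the supports were absent, the total length change would be Σ αᵢΔT Lᵢ = 25.9×10⁻⁶×29×260 + 13.1×10⁻⁶×29×475 = 0.3757 mm.
Since the ends are fixed, an axial force P builds up, equal in every segment, with P · Σ Lᵢ/(AᵢEᵢ) = δ_free.
The series flexibility is Σ Lᵢ/(AᵢEᵢ) = 260/(350×44×10³) + 475/(2050×201×10³) = 1.804×10⁻⁵ mm/N.
P = 0.3757 / 1.804×10⁻⁵ = 20830 N = 20.83 kN, compressive.
For the magnesium alloy segment, free thermal change = 25.9×10⁻⁶×29×260 = 0.1953 mm and elastic change from P = 20830×260/(350×44×10³) = 0.3517 mm; these oppose, so the net change is 0.156 mm (segment shortens).

|ΔL| ≈ 0.156 mm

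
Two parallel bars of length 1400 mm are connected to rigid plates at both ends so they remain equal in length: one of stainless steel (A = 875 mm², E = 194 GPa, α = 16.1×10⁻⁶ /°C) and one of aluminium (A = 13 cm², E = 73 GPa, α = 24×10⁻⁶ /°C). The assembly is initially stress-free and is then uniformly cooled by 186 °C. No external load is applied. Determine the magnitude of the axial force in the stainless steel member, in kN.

P ≈ 89.4 kN (compressive in the stainless steel)

The aluminium has the larger α, so on cooling it would change length more than the stainless steel if both were free. The rigid plates force a common final length, so the aluminium is put into tension and the stainless steel into compression, with equal and opposite forces P (no external load).
Setting the final lengths equal and cancelling L: (α₁ − α₂)ΔT = P/(A₁E₁) + P/(A₂E₂).
|α₁ − α₂|·ΔT = 7.9×10⁻⁶ × 186 = 0.001469.
1/(A₁E₁) + 1/(A₂E₂) = 1/(875×194×10³) + 1/(1300×73×10³) = 1.643×10⁻⁸ N⁻¹.
So P = 0.001469 / 1.643×10⁻⁸ = 89.44 kN.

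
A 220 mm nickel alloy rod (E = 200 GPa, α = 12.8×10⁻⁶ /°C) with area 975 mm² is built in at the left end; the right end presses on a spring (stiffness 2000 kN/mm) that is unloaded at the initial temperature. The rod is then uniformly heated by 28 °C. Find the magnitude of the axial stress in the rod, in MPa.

σ ≈ 49.7 MPa (compressive)

If the spring were absent the rod would lengthen by αΔT L = 12.8×10⁻⁶ × 28 × 220 = 0.07885 mm.
Let P be the compressive force at the spring. The rod shortens elastically by PL/(AE) and the spring compresses by P/k; together these equal δ_free.
So P = δ_free / [L/(AE) + 1/k] = 0.07885 / [ 220/(975×200×10³) + 1/(2000×10³) ].
P = 0.07885 / 1.628×10⁻⁶ = 48430 N.
σ = P/A = 48430/975 = 49.67 MPa.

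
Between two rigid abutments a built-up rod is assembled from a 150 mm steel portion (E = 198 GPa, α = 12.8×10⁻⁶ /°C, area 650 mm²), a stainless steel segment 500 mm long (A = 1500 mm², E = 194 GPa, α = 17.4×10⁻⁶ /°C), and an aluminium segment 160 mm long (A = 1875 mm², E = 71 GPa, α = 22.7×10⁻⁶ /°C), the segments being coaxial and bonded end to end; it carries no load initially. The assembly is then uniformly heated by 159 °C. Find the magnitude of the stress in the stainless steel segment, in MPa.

σ ≈ 370 MPa (compressive)

If the supports were absent, the total length change would be Σ αᵢΔT Lᵢ = 12.8×10⁻⁶×159×150 + 17.4×10⁻⁶×159×500 + 22.7×10⁻⁶×159×160 = 2.266 mm.
Since the ends are fixed, an axial force P builds up, equal in every segment, with P · Σ Lᵢ/(AᵢEᵢ) = δ_free.
Σ Lᵢ/(AᵢEᵢ) = 150/(650×198×10³) + 500/(1500×194×10³) + 160/(1875×71×10³) = 4.086×10⁻⁶ mm/N.
P = 2.266 / 4.086×10⁻⁶ = 554600 N = 554.6 kN, compressive.
σ_{stainless steel} = P / A = 554600 / 1500 = 369.8 MPa.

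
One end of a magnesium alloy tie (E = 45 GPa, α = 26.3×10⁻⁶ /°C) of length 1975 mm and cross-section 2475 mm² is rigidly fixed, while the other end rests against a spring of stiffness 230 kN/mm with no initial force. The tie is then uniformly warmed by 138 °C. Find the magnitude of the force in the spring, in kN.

P ≈ 325 kN

The unrestrained thermal change is αΔT L = 26.3×10⁻⁶ × 138 × 1975 = 7.168 mm.
Let P be the compressive force at the spring. The tie shortens elastically by PL/(AE) and the spring compresses by P/k; together these equal δ_free.
P [ L/(AE) + 1/k ] = δ_free → P [ 1975/(2475×45×10³) + 1/(230×10³) ] = 7.168.
P = 7.168 / 2.208×10⁻⁵ = 324600 N.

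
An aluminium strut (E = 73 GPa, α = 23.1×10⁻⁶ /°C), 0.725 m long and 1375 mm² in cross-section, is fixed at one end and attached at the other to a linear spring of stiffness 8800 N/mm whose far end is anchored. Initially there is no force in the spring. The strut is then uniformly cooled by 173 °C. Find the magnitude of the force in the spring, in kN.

If the spring were absent the strut would shorten by αΔT L = 23.1×10⁻⁶ × 173 × 725 = 2.897 mm.
With a force P in the spring, the elastic change of the strut is PL/(AE) and that of the spring is P/k; compatibility requires their sum to equal δ_free.
So P = δ_free / [L/(AE) + 1/k] = 2.897 / [ 725/(1375×73×10³) + 1/(8800) ].
P = 2.897 / 0.0001209 = 23970 N.

P ≈ 24 kN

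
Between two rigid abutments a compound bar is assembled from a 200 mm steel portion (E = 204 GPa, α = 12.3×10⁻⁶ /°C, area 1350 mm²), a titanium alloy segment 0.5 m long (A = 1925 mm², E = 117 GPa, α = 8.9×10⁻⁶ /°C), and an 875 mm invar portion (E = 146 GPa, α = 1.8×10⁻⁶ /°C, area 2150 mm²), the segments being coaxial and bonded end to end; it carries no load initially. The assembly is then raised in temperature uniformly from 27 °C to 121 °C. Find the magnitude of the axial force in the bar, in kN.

P ≈ 139 kN (compressive)

With the walls removed the bar would change length by δ_free = Σ αᵢΔT Lᵢ = 12.3×10⁻⁶×94×200 + 8.9×10⁻⁶×94×500 + 1.8×10⁻⁶×94×875 = 0.7976 mm.
Since the ends are fixed, an axial force P builds up, equal in every segment, with P · Σ Lᵢ/(AᵢEᵢ) = δ_free.
The series flexibility is Σ Lᵢ/(AᵢEᵢ) = 200/(1350×204×10³) + 500/(1925×117×10³) + 875/(2150×146×10³) = 5.734×10⁻⁶ mm/N.
P = 0.7976 / 5.734×10⁻⁶ = 139100 N = 139.1 kN, compressive.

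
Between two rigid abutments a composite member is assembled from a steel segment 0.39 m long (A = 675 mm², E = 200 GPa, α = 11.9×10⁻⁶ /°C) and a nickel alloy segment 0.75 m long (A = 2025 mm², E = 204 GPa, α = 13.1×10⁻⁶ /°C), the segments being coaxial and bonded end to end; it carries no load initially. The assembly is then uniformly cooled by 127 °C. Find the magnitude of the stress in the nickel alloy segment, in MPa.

If the supports were absent, the total length change would be Σ αᵢΔT Lᵢ = 11.9×10⁻⁶×127×390 + 13.1×10⁻⁶×127×750 = 1.837 mm.
The rigid supports impose zero overall length change; the single axial force P common to all segments must satisfy P Σ Lᵢ/(AᵢEᵢ) = δ_free.
The series flexibility is Σ Lᵢ/(AᵢEᵢ) = 390/(675×200×10³) + 750/(2025×204×10³) = 4.704×10⁻⁶ mm/N.
Hence P = δ_free / Σ(L/AE) = 1.837/4.704×10⁻⁶ = 390.5 kN (tensile).
σ_{nickel alloy} = P / A = 390500 / 2025 = 192.9 MPa.

σ ≈ 193 MPa (tensile)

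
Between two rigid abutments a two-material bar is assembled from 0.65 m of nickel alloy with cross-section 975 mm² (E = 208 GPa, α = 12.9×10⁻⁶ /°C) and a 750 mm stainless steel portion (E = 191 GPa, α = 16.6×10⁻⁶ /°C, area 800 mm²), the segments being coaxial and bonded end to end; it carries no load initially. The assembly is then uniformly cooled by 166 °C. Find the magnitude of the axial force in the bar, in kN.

P ≈ 426 kN (tensile)

With the walls removed the bar would change length by δ_free = Σ αᵢΔT Lᵢ = 12.9×10⁻⁶×166×650 + 16.6×10⁻⁶×166×750 = 3.459 mm.
The walls prevent any net length change, so an axial force P (same in every segment) develops. Compatibility: P · Σ Lᵢ/(AᵢEᵢ) = δ_free.
Σ Lᵢ/(AᵢEᵢ) = 650/(975×208×10³) + 750/(800×191×10³) = 8.114×10⁻⁶ mm/N.
So P = 3.459 / 8.114×10⁻⁶ = 426.3 kN, tensile.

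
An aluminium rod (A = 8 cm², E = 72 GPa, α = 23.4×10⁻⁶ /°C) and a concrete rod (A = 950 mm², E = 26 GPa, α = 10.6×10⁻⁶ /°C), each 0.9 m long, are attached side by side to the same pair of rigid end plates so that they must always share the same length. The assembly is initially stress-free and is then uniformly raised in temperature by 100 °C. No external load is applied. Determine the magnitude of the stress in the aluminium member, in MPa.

Equilibrium of a rigid end plate with no external load gives equal and opposite internal forces ±P in the two members. Since α_{aluminium} > α_{concrete}, heating drives the aluminium into compression and the concrete into tension.
Equating the net (thermal + elastic) strains gives |α₁ − α₂|·ΔT = P·[1/(A₁E₁) + 1/(A₂E₂)].
|α₁ − α₂|·ΔT = 12.8×10⁻⁶ × 100 = 0.00128.
1/(A₁E₁) + 1/(A₂E₂) = 1/(800×72×10³) + 1/(950×26×10³) = 5.785×10⁻⁸ N⁻¹.
So P = 0.00128 / 5.785×10⁻⁸ = 22.13 kN.
σ_{aluminium} = P/A₁ = 22130/800 = 27.66 MPa, compressive.

σ ≈ 27.7 MPa (compressive)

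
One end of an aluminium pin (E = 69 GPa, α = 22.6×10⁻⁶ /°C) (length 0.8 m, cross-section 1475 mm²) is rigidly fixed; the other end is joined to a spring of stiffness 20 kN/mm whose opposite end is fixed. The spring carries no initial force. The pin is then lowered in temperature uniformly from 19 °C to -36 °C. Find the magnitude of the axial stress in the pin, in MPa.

The unrestrained thermal change is αΔT L = 22.6×10⁻⁶ × 55 × 800 = 0.9944 mm.
Let P be the tensile force in the spring. The pin extends elastically by PL/(AE) and the spring stretches by P/k; together these equal δ_free.
P [ L/(AE) + 1/k ] = δ_free → P [ 800/(1475×69×10³) + 1/(20×10³) ] = 0.9944.
P = 0.9944 / 5.786×10⁻⁵ = 17190 N.
σ = P/A = 17190/1475 = 11.65 MPa.

σ ≈ 11.7 MPa (tensile)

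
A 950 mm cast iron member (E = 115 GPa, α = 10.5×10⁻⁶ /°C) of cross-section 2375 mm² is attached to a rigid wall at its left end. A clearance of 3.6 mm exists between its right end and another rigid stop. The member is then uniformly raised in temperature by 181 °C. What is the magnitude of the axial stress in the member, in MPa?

σ ≈ 0 MPa

If the wall were absent the member would grow by αΔT L = 10.5×10⁻⁶ × 181 × 950 = 1.805 mm.
Since δ_free = 1.81 mm is less than the 3.6 mm gap, the member never touches the wall. No axial force develops.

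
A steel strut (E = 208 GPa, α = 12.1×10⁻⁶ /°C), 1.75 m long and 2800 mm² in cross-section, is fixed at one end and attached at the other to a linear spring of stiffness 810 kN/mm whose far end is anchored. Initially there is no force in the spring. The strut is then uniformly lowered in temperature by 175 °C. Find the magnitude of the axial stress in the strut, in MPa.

The unrestrained thermal change is αΔT L = 12.1×10⁻⁶ × 175 × 1750 = 3.706 mm.
With a force P in the spring, the elastic change of the strut is PL/(AE) and that of the spring is P/k; compatibility requires their sum to equal δ_free.
So P = δ_free / [L/(AE) + 1/k] = 3.706 / [ 1750/(2800×208×10³) + 1/(810×10³) ].
P = 3.706 / 4.239×10⁻⁶ = 874100 N.
σ = P/A = 874100/2800 = 312.2 MPa.

σ ≈ 312 MPa (tensile)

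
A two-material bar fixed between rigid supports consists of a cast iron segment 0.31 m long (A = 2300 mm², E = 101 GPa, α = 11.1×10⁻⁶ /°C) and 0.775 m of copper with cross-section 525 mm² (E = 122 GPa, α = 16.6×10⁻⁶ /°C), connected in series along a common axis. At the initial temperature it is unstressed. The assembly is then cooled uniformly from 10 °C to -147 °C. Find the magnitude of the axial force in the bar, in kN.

With the walls removed the bar would change length by δ_free = Σ αᵢΔT Lᵢ = 11.1×10⁻⁶×157×310 + 16.6×10⁻⁶×157×775 = 2.56 mm.
The walls prevent any net length change, so an axial force P (same in every segment) develops. Compatibility: P · Σ Lᵢ/(AᵢEᵢ) = δ_free.
Σ Lᵢ/(AᵢEᵢ) = 310/(2300×101×10³) + 775/(525×122×10³) = 1.343×10⁻⁵ mm/N.
Hence P = δ_free / Σ(L/AE) = 2.56/1.343×10⁻⁵ = 190.6 kN (tensile).

P ≈ 191 kN (tensile)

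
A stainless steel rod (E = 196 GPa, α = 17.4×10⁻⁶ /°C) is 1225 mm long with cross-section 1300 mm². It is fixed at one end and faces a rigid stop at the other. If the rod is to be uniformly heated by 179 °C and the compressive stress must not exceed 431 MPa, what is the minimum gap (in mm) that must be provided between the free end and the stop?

g ≈ 1.12 mm

With no wall the rod would lengthen by αΔT L = 17.4×10⁻⁶ × 179 × 1225 = 3.815 mm.
A stress of 431 MPa corresponds to the wall pushing the rod back by σL/E = 431×1225/(196×10³) = 2.694 mm.
The gap must absorb the remainder: g_min = 3.815 − 2.694 = 1.122 mm.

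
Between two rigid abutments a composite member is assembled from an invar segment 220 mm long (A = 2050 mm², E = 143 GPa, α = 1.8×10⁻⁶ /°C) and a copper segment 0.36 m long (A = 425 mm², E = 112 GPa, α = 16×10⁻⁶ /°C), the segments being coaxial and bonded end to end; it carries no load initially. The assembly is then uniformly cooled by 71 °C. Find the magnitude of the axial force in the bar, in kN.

Free thermal contraction of the whole bar: Σ αᵢΔT Lᵢ = 1.8×10⁻⁶×71×220 + 16×10⁻⁶×71×360 = 0.4371 mm.
The rigid supports impose zero overall length change; the single axial force P common to all segments must satisfy P Σ Lᵢ/(AᵢEᵢ) = δ_free.
Σ Lᵢ/(AᵢEᵢ) = 220/(2050×143×10³) + 360/(425×112×10³) = 8.313×10⁻⁶ mm/N.
P = 0.4371 / 8.313×10⁻⁶ = 52570 N = 52.57 kN, tensile.

P ≈ 52.6 kN (tensile)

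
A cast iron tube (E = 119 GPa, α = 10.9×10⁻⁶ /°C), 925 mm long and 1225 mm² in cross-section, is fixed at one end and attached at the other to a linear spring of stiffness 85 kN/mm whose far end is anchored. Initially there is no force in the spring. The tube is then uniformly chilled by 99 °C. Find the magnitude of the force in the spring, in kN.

P ≈ 55.1 kN

If the spring were absent the tube would shorten by αΔT L = 10.9×10⁻⁶ × 99 × 925 = 0.9982 mm.
Let P be the tensile force in the spring. The tube extends elastically by PL/(AE) and the spring stretches by P/k; together these equal δ_free.
P [ L/(AE) + 1/k ] = δ_free → P [ 925/(1225×119×10³) + 1/(85×10³) ] = 0.9982.
P = 0.9982 / 1.811×10⁻⁵ = 55120 N.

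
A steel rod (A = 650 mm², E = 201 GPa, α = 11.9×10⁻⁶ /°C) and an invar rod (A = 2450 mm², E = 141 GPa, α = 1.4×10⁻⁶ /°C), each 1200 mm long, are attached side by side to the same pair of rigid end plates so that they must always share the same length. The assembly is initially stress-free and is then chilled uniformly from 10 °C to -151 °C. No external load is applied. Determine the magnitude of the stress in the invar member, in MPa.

σ ≈ 65.4 MPa (compressive)

Equilibrium of a rigid end plate with no external load gives equal and opposite internal forces ±P in the two members. Since α_{steel} > α_{invar}, cooling drives the steel into tension and the invar into compression.
Equating the net (thermal + elastic) strains gives |α₁ − α₂|·ΔT = P·[1/(A₁E₁) + 1/(A₂E₂)].
|α₁ − α₂|·ΔT = 10.5×10⁻⁶ × 161 = 0.00169.
1/(A₁E₁) + 1/(A₂E₂) = 1/(650×201×10³) + 1/(2450×141×10³) = 1.055×10⁻⁸ N⁻¹.
P = 0.00169 / 1.055×10⁻⁸ = 160300 N = 160.3 kN.
σ_{invar} = P/A₂ = 160300/2450 = 65.41 MPa, compressive.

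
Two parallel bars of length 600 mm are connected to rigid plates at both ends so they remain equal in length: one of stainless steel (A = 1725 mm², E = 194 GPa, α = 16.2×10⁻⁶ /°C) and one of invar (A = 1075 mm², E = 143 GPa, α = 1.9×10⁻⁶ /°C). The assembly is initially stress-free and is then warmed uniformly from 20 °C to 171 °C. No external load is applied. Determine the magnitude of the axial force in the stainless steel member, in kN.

Equilibrium of a rigid end plate with no external load gives equal and opposite internal forces ±P in the two members. Since α_{stainless steel} > α_{invar}, heating drives the stainless steel into compression and the invar into tension.
Setting the final lengths equal and cancelling L: (α₁ − α₂)ΔT = P/(A₁E₁) + P/(A₂E₂).
|α₁ − α₂|·ΔT = 14.3×10⁻⁶ × 151 = 0.002159.
1/(A₁E₁) + 1/(A₂E₂) = 1/(1725×194×10³) + 1/(1075×143×10³) = 9.493×10⁻⁹ N⁻¹.
P = 0.002159 / 9.493×10⁻⁹ = 227500 N = 227.5 kN.

P ≈ 227 kN (compressive in the stainless steel)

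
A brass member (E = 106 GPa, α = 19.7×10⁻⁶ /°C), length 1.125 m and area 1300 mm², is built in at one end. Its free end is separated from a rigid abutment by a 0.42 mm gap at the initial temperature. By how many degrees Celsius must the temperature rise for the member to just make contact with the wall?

The gap closes when αΔT L = 0.42 mm, since the member is still unstressed at that instant.
ΔT = 0.42 / (19.7×10⁻⁶ × 1125) = 18.95 °C.

ΔT ≈ 19 °C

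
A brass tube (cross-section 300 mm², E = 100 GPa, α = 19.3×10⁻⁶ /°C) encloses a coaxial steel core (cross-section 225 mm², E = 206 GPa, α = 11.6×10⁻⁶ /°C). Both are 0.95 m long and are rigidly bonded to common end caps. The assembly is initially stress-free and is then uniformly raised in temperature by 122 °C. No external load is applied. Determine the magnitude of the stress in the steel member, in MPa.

σ ≈ 76 MPa (tensile)

The brass has the larger α, so on heating it would change length more than the steel if both were free. The rigid plates force a common final length, so the brass is put into compression and the steel into tension, with equal and opposite forces P (no external load).
Setting the final lengths equal and cancelling L: (α₁ − α₂)ΔT = P/(A₁E₁) + P/(A₂E₂).
|α₁ − α₂|·ΔT = 7.7×10⁻⁶ × 122 = 0.0009394.
1/(A₁E₁) + 1/(A₂E₂) = 1/(300×100×10³) + 1/(225×206×10³) = 5.491×10⁻⁸ N⁻¹.
P = 0.0009394 / 5.491×10⁻⁸ = 17110 N = 17.11 kN.
σ_{steel} = P/A₂ = 17110/225 = 76.04 MPa, tensile.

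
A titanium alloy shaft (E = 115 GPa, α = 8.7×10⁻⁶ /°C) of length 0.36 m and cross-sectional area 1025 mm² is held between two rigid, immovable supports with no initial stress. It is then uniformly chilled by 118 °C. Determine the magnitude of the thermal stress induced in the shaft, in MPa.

The supports are rigid, so the total axial strain is zero. The restrained thermal strain is ε = αΔT = 8.7×10⁻⁶ × 118 = 1026.6×10⁻⁶.
σ = EαΔT = 115×10³ × 8.7×10⁻⁶ × 118 = 118.1 MPa (tensile; the shaft is trying to contract).

σ ≈ 118 MPa (tensile)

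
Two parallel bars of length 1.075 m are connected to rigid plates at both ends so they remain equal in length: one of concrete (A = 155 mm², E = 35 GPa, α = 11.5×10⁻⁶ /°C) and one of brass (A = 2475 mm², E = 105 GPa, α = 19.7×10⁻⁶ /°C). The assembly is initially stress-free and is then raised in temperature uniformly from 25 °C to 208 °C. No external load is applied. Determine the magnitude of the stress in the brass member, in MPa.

Equilibrium of a rigid end plate with no external load gives equal and opposite internal forces ±P in the two members. Since α_{brass} > α_{concrete}, heating drives the brass into compression and the concrete into tension.
Equating the net (thermal + elastic) strains gives |α₁ − α₂|·ΔT = P·[1/(A₁E₁) + 1/(A₂E₂)].
|α₁ − α₂|·ΔT = 8.2×10⁻⁶ × 183 = 0.001501.
1/(A₁E₁) + 1/(A₂E₂) = 1/(155×35×10³) + 1/(2475×105×10³) = 1.882×10⁻⁷ N⁻¹.
P = 0.001501 / 1.882×10⁻⁷ = 7974 N = 7.974 kN.
σ_{brass} = P/A₂ = 7974/2475 = 3.222 MPa, compressive.

σ ≈ 3.22 MPa (compressive)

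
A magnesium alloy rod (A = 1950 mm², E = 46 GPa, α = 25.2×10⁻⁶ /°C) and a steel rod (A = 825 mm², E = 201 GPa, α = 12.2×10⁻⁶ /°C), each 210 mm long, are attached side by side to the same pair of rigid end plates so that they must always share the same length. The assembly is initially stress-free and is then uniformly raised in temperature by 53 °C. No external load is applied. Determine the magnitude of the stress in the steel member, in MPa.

Both members must finish at the same length. With the larger α, the magnesium alloy tends to over-expand; the plates restrain it, putting the magnesium alloy in compression and the steel in tension. With no external load the two internal forces are equal and opposite, magnitude P.
Setting the final lengths equal and cancelling L: (α₁ − α₂)ΔT = P/(A₁E₁) + P/(A₂E₂).
|α₁ − α₂|·ΔT = 13×10⁻⁶ × 53 = 0.000689.
1/(A₁E₁) + 1/(A₂E₂) = 1/(1950×46×10³) + 1/(825×201×10³) = 1.718×10⁻⁸ N⁻¹.
P = 0.000689 / 1.718×10⁻⁸ = 40110 N = 40.11 kN.
σ_{steel} = P/A₂ = 40110/825 = 48.62 MPa, tensile.

σ ≈ 48.6 MPa (tensile)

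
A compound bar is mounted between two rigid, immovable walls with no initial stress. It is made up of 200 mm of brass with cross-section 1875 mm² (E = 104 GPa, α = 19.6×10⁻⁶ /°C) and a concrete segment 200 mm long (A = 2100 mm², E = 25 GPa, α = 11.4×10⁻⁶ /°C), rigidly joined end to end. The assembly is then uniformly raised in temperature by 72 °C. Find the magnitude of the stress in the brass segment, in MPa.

σ ≈ 49.2 MPa (compressive)

With the walls removed the bar would change length by δ_free = Σ αᵢΔT Lᵢ = 19.6×10⁻⁶×72×200 + 11.4×10⁻⁶×72×200 = 0.4464 mm.
Since the ends are fixed, an axial force P builds up, equal in every segment, with P · Σ Lᵢ/(AᵢEᵢ) = δ_free.
Σ Lᵢ/(AᵢEᵢ) = 200/(1875×104×10³) + 200/(2100×25×10³) = 4.835×10⁻⁶ mm/N.
So P = 0.4464 / 4.835×10⁻⁶ = 92.32 kN, compressive.
σ_{brass} = P / A = 92320 / 1875 = 49.24 MPa.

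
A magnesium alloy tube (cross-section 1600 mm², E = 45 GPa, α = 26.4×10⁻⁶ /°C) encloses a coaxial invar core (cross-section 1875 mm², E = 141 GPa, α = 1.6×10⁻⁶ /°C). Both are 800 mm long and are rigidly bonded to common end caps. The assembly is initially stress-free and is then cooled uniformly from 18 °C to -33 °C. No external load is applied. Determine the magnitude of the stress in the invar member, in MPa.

σ ≈ 38.2 MPa (compressive)

Equilibrium of a rigid end plate with no external load gives equal and opposite internal forces ±P in the two members. Since α_{magnesium alloy} > α_{invar}, cooling drives the magnesium alloy into tension and the invar into compression.
Setting the final lengths equal and cancelling L: (α₁ − α₂)ΔT = P/(A₁E₁) + P/(A₂E₂).
|α₁ − α₂|·ΔT = 24.8×10⁻⁶ × 51 = 0.001265.
1/(A₁E₁) + 1/(A₂E₂) = 1/(1600×45×10³) + 1/(1875×141×10³) = 1.767×10⁻⁸ N⁻¹.
So P = 0.001265 / 1.767×10⁻⁸ = 71.57 kN.
σ_{invar} = P/A₂ = 71570/1875 = 38.17 MPa, compressive.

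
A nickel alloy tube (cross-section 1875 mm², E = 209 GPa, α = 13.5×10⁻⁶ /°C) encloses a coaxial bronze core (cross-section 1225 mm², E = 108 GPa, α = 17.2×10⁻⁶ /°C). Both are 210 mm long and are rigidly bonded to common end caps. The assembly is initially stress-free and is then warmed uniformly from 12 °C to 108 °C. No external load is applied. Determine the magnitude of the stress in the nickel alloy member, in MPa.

Both members must finish at the same length. With the larger α, the bronze tends to over-expand; the plates restrain it, putting the bronze in compression and the nickel alloy in tension. With no external load the two internal forces are equal and opposite, magnitude P.
Setting the final lengths equal and cancelling L: (α₁ − α₂)ΔT = P/(A₁E₁) + P/(A₂E₂).
|α₁ − α₂|·ΔT = 3.7×10⁻⁶ × 96 = 0.0003552.
1/(A₁E₁) + 1/(A₂E₂) = 1/(1875×209×10³) + 1/(1225×108×10³) = 1.011×10⁻⁸ N⁻¹.
P = 0.0003552 / 1.011×10⁻⁸ = 35130 N = 35.13 kN.
σ_{nickel alloy} = P/A₁ = 35130/1875 = 18.74 MPa, tensile.

σ ≈ 18.7 MPa (tensile)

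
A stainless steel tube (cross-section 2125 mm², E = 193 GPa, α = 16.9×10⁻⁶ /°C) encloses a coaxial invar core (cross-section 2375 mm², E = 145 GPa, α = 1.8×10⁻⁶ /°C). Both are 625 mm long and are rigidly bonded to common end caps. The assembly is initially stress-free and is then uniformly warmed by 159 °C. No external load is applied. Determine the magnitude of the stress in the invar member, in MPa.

σ ≈ 189 MPa (tensile)

The stainless steel has the larger α, so on heating it would change length more than the invar if both were free. The rigid plates force a common final length, so the stainless steel is put into compression and the invar into tension, with equal and opposite forces P (no external load).
Equating the net (thermal + elastic) strains gives |α₁ − α₂|·ΔT = P·[1/(A₁E₁) + 1/(A₂E₂)].
|α₁ − α₂|·ΔT = 15.1×10⁻⁶ × 159 = 0.002401.
1/(A₁E₁) + 1/(A₂E₂) = 1/(2125×193×10³) + 1/(2375×145×10³) = 5.342×10⁻⁹ N⁻¹.
P = 0.002401 / 5.342×10⁻⁹ = 449400 N = 449.4 kN.
σ_{invar} = P/A₂ = 449400/2375 = 189.2 MPa, tensile.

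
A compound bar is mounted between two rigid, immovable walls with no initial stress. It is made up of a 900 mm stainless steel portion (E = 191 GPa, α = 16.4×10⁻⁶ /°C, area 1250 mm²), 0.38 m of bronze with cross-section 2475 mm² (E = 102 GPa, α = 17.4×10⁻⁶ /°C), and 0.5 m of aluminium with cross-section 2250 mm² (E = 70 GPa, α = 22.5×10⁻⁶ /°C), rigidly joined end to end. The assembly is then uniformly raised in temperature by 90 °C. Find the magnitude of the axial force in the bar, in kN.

Free thermal expansion of the whole bar: Σ αᵢΔT Lᵢ = 16.4×10⁻⁶×90×900 + 17.4×10⁻⁶×90×380 + 22.5×10⁻⁶×90×500 = 2.936 mm.
The walls prevent any net length change, so an axial force P (same in every segment) develops. Compatibility: P · Σ Lᵢ/(AᵢEᵢ) = δ_free.
The series flexibility is Σ Lᵢ/(AᵢEᵢ) = 900/(1250×191×10³) + 380/(2475×102×10³) + 500/(2250×70×10³) = 8.449×10⁻⁶ mm/N.
Hence P = δ_free / Σ(L/AE) = 2.936/8.449×10⁻⁶ = 347.5 kN (compressive).

P ≈ 347 kN (compressive)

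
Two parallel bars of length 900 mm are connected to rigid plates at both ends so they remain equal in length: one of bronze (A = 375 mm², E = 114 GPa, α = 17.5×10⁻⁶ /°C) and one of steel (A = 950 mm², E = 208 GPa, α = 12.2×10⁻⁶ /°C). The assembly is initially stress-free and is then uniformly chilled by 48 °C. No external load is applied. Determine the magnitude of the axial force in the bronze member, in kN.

P ≈ 8.94 kN (tensile in the bronze)

The bronze has the larger α, so on cooling it would change length more than the steel if both were free. The rigid plates force a common final length, so the bronze is put into tension and the steel into compression, with equal and opposite forces P (no external load).
Equating the net (thermal + elastic) strains gives |α₁ − α₂|·ΔT = P·[1/(A₁E₁) + 1/(A₂E₂)].
|α₁ − α₂|·ΔT = 5.3×10⁻⁶ × 48 = 0.0002544.
1/(A₁E₁) + 1/(A₂E₂) = 1/(375×114×10³) + 1/(950×208×10³) = 2.845×10⁻⁸ N⁻¹.
P = 0.0002544 / 2.845×10⁻⁸ = 8941 N = 8.941 kN.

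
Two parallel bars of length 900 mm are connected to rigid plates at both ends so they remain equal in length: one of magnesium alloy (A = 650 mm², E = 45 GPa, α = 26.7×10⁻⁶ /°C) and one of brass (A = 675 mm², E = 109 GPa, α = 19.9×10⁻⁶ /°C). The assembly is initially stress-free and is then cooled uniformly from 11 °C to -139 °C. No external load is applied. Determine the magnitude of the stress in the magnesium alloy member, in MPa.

σ ≈ 32.8 MPa (tensile)

Equilibrium of a rigid end plate with no external load gives equal and opposite internal forces ±P in the two members. Since α_{magnesium alloy} > α_{brass}, cooling drives the magnesium alloy into tension and the brass into compression.
Equating the net (thermal + elastic) strains gives |α₁ − α₂|·ΔT = P·[1/(A₁E₁) + 1/(A₂E₂)].
|α₁ − α₂|·ΔT = 6.8×10⁻⁶ × 150 = 0.00102.
1/(A₁E₁) + 1/(A₂E₂) = 1/(650×45×10³) + 1/(675×109×10³) = 4.778×10⁻⁸ N⁻¹.
P = 0.00102 / 4.778×10⁻⁸ = 21350 N = 21.35 kN.
σ_{magnesium alloy} = P/A₁ = 21350/650 = 32.84 MPa, tensile.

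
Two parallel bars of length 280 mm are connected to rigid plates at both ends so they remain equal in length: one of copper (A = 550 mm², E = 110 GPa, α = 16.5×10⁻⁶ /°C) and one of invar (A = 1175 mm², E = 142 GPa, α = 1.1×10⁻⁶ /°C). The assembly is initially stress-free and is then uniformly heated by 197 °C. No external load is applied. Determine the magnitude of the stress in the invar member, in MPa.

σ ≈ 115 MPa (tensile)

Both members must finish at the same length. With the larger α, the copper tends to over-expand; the plates restrain it, putting the copper in compression and the invar in tension. With no external load the two internal forces are equal and opposite, magnitude P.
Compatibility of the two members (thermal + elastic change equal): (α₁ − α₂)ΔT = P·[1/(A₁E₁) + 1/(A₂E₂)].
|α₁ − α₂|·ΔT = 15.4×10⁻⁶ × 197 = 0.003034.
1/(A₁E₁) + 1/(A₂E₂) = 1/(550×110×10³) + 1/(1175×142×10³) = 2.252×10⁻⁸ N⁻¹.
So P = 0.003034 / 2.252×10⁻⁸ = 134.7 kN.
σ_{invar} = P/A₂ = 134700/1175 = 114.6 MPa, tensile.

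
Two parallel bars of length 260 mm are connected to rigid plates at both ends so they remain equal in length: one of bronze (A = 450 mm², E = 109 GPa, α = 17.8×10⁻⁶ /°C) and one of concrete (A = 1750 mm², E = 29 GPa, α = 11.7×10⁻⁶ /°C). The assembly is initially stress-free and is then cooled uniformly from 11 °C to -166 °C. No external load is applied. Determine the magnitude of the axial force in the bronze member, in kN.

P ≈ 26.9 kN (tensile in the bronze)

The bronze has the larger α, so on cooling it would change length more than the concrete if both were free. The rigid plates force a common final length, so the bronze is put into tension and the concrete into compression, with equal and opposite forces P (no external load).
Equating the net (thermal + elastic) strains gives |α₁ − α₂|·ΔT = P·[1/(A₁E₁) + 1/(A₂E₂)].
|α₁ − α₂|·ΔT = 6.1×10⁻⁶ × 177 = 0.00108.
1/(A₁E₁) + 1/(A₂E₂) = 1/(450×109×10³) + 1/(1750×29×10³) = 4.009×10⁻⁸ N⁻¹.
P = 0.00108 / 4.009×10⁻⁸ = 26930 N = 26.93 kN.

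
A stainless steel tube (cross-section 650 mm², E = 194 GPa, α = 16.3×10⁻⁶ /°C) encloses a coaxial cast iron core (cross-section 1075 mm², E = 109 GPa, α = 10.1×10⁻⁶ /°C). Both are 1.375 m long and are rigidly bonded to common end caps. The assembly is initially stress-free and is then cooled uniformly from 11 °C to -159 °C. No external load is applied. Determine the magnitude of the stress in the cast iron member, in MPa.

The stainless steel has the larger α, so on cooling it would change length more than the cast iron if both were free. The rigid plates force a common final length, so the stainless steel is put into tension and the cast iron into compression, with equal and opposite forces P (no external load).
Setting the final lengths equal and cancelling L: (α₁ − α₂)ΔT = P/(A₁E₁) + P/(A₂E₂).
|α₁ − α₂|·ΔT = 6.2×10⁻⁶ × 170 = 0.001054.
1/(A₁E₁) + 1/(A₂E₂) = 1/(650×194×10³) + 1/(1075×109×10³) = 1.646×10⁻⁸ N⁻¹.
So P = 0.001054 / 1.646×10⁻⁸ = 64.02 kN.
σ_{cast iron} = P/A₂ = 64020/1075 = 59.55 MPa, compressive.

σ ≈ 59.6 MPa (compressive)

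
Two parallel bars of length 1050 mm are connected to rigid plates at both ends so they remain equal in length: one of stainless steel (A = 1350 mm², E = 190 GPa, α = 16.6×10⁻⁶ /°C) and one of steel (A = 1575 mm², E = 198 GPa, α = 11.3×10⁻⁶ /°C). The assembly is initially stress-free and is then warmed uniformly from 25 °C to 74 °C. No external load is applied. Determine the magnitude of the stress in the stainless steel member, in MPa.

Both members must finish at the same length. With the larger α, the stainless steel tends to over-expand; the plates restrain it, putting the stainless steel in compression and the steel in tension. With no external load the two internal forces are equal and opposite, magnitude P.
Equating the net (thermal + elastic) strains gives |α₁ − α₂|·ΔT = P·[1/(A₁E₁) + 1/(A₂E₂)].
|α₁ − α₂|·ΔT = 5.3×10⁻⁶ × 49 = 0.0002597.
1/(A₁E₁) + 1/(A₂E₂) = 1/(1350×190×10³) + 1/(1575×198×10³) = 7.105×10⁻⁹ N⁻¹.
So P = 0.0002597 / 7.105×10⁻⁹ = 36.55 kN.
σ_{stainless steel} = P/A₁ = 36550/1350 = 27.07 MPa, compressive.

σ ≈ 27.1 MPa (compressive)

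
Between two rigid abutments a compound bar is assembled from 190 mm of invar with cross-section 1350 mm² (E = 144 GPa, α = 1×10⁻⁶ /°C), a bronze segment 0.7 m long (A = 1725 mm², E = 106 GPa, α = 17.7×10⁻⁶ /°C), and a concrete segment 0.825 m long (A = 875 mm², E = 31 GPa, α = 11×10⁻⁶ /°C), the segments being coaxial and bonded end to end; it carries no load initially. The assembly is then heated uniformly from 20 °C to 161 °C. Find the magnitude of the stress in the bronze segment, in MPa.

σ ≈ 50.3 MPa (compressive)

With the walls removed the bar would change length by δ_free = Σ αᵢΔT Lᵢ = 1×10⁻⁶×141×190 + 17.7×10⁻⁶×141×700 + 11×10⁻⁶×141×825 = 3.053 mm.
The rigid supports impose zero overall length change; the single axial force P common to all segments must satisfy P Σ Lᵢ/(AᵢEᵢ) = δ_free.
Σ Lᵢ/(AᵢEᵢ) = 190/(1350×144×10³) + 700/(1725×106×10³) + 825/(875×31×10³) = 3.522×10⁻⁵ mm/N.
Hence P = δ_free / Σ(L/AE) = 3.053/3.522×10⁻⁵ = 86.69 kN (compressive).
σ_{bronze} = P / A = 86690 / 1725 = 50.26 MPa.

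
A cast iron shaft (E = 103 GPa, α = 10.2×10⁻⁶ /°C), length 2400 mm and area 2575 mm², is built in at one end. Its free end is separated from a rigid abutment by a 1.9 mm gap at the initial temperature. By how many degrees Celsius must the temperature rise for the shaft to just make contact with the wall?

The gap closes when αΔT L = 1.9 mm, since the shaft is still unstressed at that instant.
So ΔT = g/(αL) = 1.9/(10.2×10⁻⁶ × 2400) = 77.61 °C.

ΔT ≈ 77.6 °C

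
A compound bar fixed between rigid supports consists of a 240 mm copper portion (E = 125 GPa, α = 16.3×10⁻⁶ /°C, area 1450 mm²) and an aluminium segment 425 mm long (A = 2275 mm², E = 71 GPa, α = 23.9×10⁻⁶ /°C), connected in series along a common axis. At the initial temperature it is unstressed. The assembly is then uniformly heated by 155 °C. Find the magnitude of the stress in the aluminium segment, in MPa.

σ ≈ 242 MPa (compressive)

If the supports were absent, the total length change would be Σ αᵢΔT Lᵢ = 16.3×10⁻⁶×155×240 + 23.9×10⁻⁶×155×425 = 2.181 mm.
The rigid supports impose zero overall length change; the single axial force P common to all segments must satisfy P Σ Lᵢ/(AᵢEᵢ) = δ_free.
The series flexibility is Σ Lᵢ/(AᵢEᵢ) = 240/(1450×125×10³) + 425/(2275×71×10³) = 3.955×10⁻⁶ mm/N.
So P = 2.181 / 3.955×10⁻⁶ = 551.4 kN, compressive.
σ_{aluminium} = P / A = 551400 / 2275 = 242.4 MPa.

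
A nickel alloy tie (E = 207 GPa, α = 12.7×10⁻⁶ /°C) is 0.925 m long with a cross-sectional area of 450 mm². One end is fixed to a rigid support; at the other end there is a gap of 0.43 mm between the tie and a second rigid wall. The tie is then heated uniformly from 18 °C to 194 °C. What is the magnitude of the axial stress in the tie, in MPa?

Unrestrained expansion: δ_free = αΔT L = 12.7×10⁻⁶ × 176 × 925 = 2.068 mm.
The gap closes (δ_free > 0.43 mm) and the wall then resists a further 2.068 − 0.43 = 1.638 mm of expansion.
So σ = E(δ_free − g)/L = 207×10³ × 1.638/925 = 366.5 MPa.

σ ≈ 366 MPa (compressive)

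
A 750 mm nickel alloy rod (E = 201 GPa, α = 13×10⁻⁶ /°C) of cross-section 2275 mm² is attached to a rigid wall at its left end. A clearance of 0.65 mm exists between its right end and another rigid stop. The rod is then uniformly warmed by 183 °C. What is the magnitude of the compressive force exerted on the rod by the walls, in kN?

P ≈ 692 kN

If the wall were absent the rod would grow by αΔT L = 13×10⁻⁶ × 183 × 750 = 1.784 mm.
This exceeds the 0.65 mm gap, so the wall pushes back. The portion of expansion that must be recovered elastically is δ_free − gap = 1.784 − 0.65 = 1.134 mm.
So σ = E(δ_free − g)/L = 201×10³ × 1.134/750 = 304 MPa.
Force on the wall = σA = 304 × 2275 mm² = 691.6 kN.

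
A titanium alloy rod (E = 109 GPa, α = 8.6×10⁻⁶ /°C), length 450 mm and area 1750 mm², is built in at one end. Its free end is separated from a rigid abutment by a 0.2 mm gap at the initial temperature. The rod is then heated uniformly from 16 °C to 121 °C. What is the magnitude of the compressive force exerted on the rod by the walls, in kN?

P ≈ 87.5 kN

Free thermal elongation = αΔT L = 8.6×10⁻⁶ × 105 × 450 = 0.4063 mm.
After closing the 0.2 mm clearance, 0.4063 − 0.2 = 0.2063 mm of expansion remains to be suppressed by the wall.
That suppressed elongation corresponds to σ = E·Δ/L = 109×10³ × 0.2063/450 = 49.98 MPa.
P = σA = 49.98 × 1750 = 87.47 kN.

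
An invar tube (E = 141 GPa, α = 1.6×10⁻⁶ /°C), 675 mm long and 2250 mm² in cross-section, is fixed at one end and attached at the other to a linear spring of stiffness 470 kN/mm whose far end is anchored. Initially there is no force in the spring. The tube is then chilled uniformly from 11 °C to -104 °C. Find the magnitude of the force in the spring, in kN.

If the spring were absent the tube would shorten by αΔT L = 1.6×10⁻⁶ × 115 × 675 = 0.1242 mm.
With a force P in the spring, the elastic change of the tube is PL/(AE) and that of the spring is P/k; compatibility requires their sum to equal δ_free.
P [ L/(AE) + 1/k ] = δ_free → P [ 675/(2250×141×10³) + 1/(470×10³) ] = 0.1242.
P = 0.1242 / 4.255×10⁻⁶ = 29190 N.

P ≈ 29.2 kN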